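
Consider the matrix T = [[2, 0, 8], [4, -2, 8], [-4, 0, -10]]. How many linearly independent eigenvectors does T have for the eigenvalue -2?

2

T + 2I = [[4, 0, 8], [4, 0, 8], [-4, 0, -8]].
This matrix has rank 1, so its null space has dimension 3 − 1 = 2.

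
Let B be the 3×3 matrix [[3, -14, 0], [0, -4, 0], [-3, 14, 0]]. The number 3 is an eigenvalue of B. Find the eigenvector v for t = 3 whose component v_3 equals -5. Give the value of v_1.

5

B − 3I = [[0, -14, 0], [0, -7, 0], [-3, 14, -3]].
Solving (B − 3I)v = 0 gives the eigenspace spanned by (5, 0, -5).
With v_3 = -5, v = (5, 0, -5), so v_1 = 5.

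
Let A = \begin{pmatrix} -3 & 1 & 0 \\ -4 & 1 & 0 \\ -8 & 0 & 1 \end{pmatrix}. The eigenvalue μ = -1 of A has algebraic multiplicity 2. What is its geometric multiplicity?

1

A + 1I = [[-2, 1, 0], [-4, 2, 0], [-8, 0, 2]].
This matrix has rank 2, so its null space has dimension 3 − 2 = 1.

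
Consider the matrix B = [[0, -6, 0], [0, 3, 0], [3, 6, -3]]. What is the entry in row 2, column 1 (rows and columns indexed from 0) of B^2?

-18

Characteristic polynomial: λ^3 - 9λ = λ(λ - 3)(λ + 3), so the eigenvalues are -3, 0, 3.
λ=0: eigenvector (1, 0, 1).
λ=3: eigenvector (-2, 1, 0).
λ=-3: eigenvector (0, 0, 1).
P = [[1, -2, 0], [0, 1, 0], [1, 0, 1]], D = diag(0, 3, -3), P⁻¹ = [[1, 2, 0], [0, 1, 0], [-1, -2, 1]].
B² = P·diag(0, 9, 9)·P⁻¹ = [[0, -18, 0], [0, 9, 0], [-9, -18, 9]].
The requested entry is -18.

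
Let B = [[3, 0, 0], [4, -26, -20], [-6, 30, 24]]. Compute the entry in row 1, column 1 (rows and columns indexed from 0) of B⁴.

Characteristic polynomial: r^3 - r^2 - 30r + 72 = (r - 4)(r - 3)(r + 6), so the eigenvalues are -6, 3, 4.
r=4: eigenvector (0, -2, 3).
r=-6: eigenvector (0, 1, -1).
r=3: eigenvector (1, -4, 6).
P = [[0, 0, 1], [-2, 1, -4], [3, -1, 6]], D = diag(4, -6, 3), P⁻¹ = [[-2, 1, 1], [0, 3, 2], [1, 0, 0]].
B⁴ = P·diag(256, 1296, 81)·P⁻¹ = [[81, 0, 0], [700, 3376, 2080], [-1050, -3120, -1824]].
The requested entry is 3376.

3376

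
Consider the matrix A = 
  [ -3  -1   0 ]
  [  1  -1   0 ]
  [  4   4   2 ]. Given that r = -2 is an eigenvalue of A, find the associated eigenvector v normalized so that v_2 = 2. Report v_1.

-2

A + 2I = [[-1, -1, 0], [1, 1, 0], [4, 4, 4]].
Solving (A + 2I)v = 0 gives the eigenspace spanned by (-2, 2, 0).
With v_2 = 2, v = (-2, 2, 0), so v_1 = -2.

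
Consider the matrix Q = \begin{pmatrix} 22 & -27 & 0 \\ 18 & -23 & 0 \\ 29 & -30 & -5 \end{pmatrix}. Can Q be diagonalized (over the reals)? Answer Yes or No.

No

Characteristic polynomial: p(μ) = μ^3 + 6μ^2 - 15μ - 100 = (μ - 4)(μ + 5)^2.
μ = -5 has algebraic multiplicity 2; rank(Q + 5I) = 2, so geometric multiplicity = 1.
Geometric multiplicity < algebraic multiplicity, so Q is not diagonalizable.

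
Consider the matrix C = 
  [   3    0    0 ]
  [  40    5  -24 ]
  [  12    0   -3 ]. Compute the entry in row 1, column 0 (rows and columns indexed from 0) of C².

Characteristic polynomial: λ^3 - 5λ^2 - 9λ + 45 = (λ - 5)(λ - 3)(λ + 3), so the eigenvalues are -3, 3, 5.
λ=3: eigenvector (1, 4, 2).
λ=5: eigenvector (0, 1, 0).
λ=-3: eigenvector (0, 3, 1).
P = [[1, 0, 0], [4, 1, 3], [2, 0, 1]], D = diag(3, 5, -3), P⁻¹ = [[1, 0, 0], [2, 1, -3], [-2, 0, 1]].
C² = P·diag(9, 25, 9)·P⁻¹ = [[9, 0, 0], [32, 25, -48], [0, 0, 9]].
The requested entry is 32.

32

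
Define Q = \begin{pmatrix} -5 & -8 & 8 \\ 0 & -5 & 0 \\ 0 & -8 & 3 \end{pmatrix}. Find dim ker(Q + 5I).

Q + 5I = [[0, -8, 8], [0, 0, 0], [0, -8, 8]].
This matrix has rank 1, so its null space has dimension 3 − 1 = 2.

2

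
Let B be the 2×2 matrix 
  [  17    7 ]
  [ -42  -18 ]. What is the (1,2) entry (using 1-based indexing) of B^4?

Characteristic polynomial: s^2 + s - 12 = (s - 3)(s + 4), so the eigenvalues are -4, 3.
s=3: eigenvector (1, -2).
s=-4: eigenvector (1, -3).
P = [[1, 1], [-2, -3]], D = diag(3, -4), P⁻¹ = [[3, 1], [-2, -1]].
B⁴ = P·diag(81, 256)·P⁻¹ = [[-269, -175], [1050, 606]].
The requested entry is -175.

-175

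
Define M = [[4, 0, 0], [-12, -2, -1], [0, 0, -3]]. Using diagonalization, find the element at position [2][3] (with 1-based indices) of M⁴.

Characteristic polynomial: t^3 + t^2 - 14t - 24 = (t - 4)(t + 2)(t + 3), so the eigenvalues are -3, -2, 4.
t=4: eigenvector (1, -2, 0).
t=-2: eigenvector (0, 1, 0).
t=-3: eigenvector (0, 1, 1).
P = [[1, 0, 0], [-2, 1, 1], [0, 0, 1]], D = diag(4, -2, -3), P⁻¹ = [[1, 0, 0], [2, 1, -1], [0, 0, 1]].
M⁴ = P·diag(256, 16, 81)·P⁻¹ = [[256, 0, 0], [-480, 16, 65], [0, 0, 81]].
The requested entry is 65.

65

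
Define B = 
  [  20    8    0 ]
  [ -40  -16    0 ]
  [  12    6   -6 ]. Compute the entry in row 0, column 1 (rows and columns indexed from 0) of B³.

Characteristic polynomial: r^3 + 2r^2 - 24r = r(r - 4)(r + 6), so the eigenvalues are -6, 0, 4.
r=4: eigenvector (1, -2, 0).
r=-6: eigenvector (0, 0, 1).
r=0: eigenvector (-2, 5, 1).
P = [[1, 0, -2], [-2, 0, 5], [0, 1, 1]], D = diag(4, -6, 0), P⁻¹ = [[5, 2, 0], [-2, -1, 1], [2, 1, 0]].
B³ = P·diag(64, -216, 0)·P⁻¹ = [[320, 128, 0], [-640, -256, 0], [432, 216, -216]].
The requested entry is 128.

128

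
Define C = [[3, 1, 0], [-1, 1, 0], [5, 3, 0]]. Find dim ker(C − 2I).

C − 2I = [[1, 1, 0], [-1, -1, 0], [5, 3, -2]].
This matrix has rank 2, so its null space has dimension 3 − 2 = 1.

1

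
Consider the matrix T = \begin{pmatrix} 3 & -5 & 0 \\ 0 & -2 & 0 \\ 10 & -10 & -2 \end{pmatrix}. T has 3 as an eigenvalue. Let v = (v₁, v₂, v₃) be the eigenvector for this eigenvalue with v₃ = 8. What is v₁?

T − 3I = [[0, -5, 0], [0, -5, 0], [10, -10, -5]].
Solving (T − 3I)v = 0 gives the eigenspace spanned by (4, 0, 8).
With v₃ = 8, v = (4, 0, 8), so v₁ = 4.

4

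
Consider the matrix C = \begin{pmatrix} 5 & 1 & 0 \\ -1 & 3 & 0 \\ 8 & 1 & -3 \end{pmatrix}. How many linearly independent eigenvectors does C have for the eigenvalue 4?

1

C − 4I = [[1, 1, 0], [-1, -1, 0], [8, 1, -7]].
This matrix has rank 2, so its null space has dimension 3 − 2 = 1.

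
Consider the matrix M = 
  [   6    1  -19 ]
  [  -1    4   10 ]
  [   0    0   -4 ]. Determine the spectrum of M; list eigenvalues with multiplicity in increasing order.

-4, 5, 5

Characteristic polynomial: p(t) = t^3 - 6t^2 - 15t + 100 = (t - 5)^2(t + 4).
Roots (with multiplicity): -4, 5, 5.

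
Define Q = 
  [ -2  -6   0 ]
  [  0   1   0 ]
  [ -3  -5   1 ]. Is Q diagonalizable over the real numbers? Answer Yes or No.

Characteristic polynomial: p(r) = r^3 - 3r + 2 = (r - 1)^2(r + 2).
r = 1 has algebraic multiplicity 2; rank(Q − 1I) = 2, so geometric multiplicity = 1.
Geometric multiplicity < algebraic multiplicity, so Q is not diagonalizable.

No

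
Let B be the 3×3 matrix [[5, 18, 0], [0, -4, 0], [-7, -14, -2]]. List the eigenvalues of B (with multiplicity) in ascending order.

Characteristic polynomial: p(r) = r^3 + r^2 - 22r - 40 = (r - 5)(r + 2)(r + 4).
Roots (with multiplicity): -4, -2, 5.

-4, -2, 5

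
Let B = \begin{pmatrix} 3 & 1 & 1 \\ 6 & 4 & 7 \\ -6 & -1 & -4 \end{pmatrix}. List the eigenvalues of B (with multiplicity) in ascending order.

Characteristic polynomial: p(λ) = λ^3 - 3λ^2 - 9λ + 27 = (λ - 3)^2(λ + 3).
Roots (with multiplicity): -3, 3, 3.

-3, 3, 3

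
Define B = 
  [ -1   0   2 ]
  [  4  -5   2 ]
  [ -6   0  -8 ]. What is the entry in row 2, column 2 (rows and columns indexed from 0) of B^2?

Characteristic polynomial: t^3 + 14t^2 + 65t + 100 = (t + 4)(t + 5)^2, so the eigenvalues are -5, -5, -4.
t=-5: eigenvector (0, 1, 0).
t=-5: eigenvector (1, 1, -2).
t=-4: eigenvector (2, 2, -3).
P = [[0, 1, 2], [1, 1, 2], [0, -2, -3]], D = diag(-5, -5, -4), P⁻¹ = [[-1, 1, 0], [-3, 0, -2], [2, 0, 1]].
B² = P·diag(25, 25, 16)·P⁻¹ = [[-11, 0, -18], [-36, 25, -18], [54, 0, 52]].
The requested entry is 52.

52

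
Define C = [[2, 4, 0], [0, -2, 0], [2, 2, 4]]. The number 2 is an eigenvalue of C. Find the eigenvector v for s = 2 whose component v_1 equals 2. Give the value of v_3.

-2

C − 2I = [[0, 4, 0], [0, -4, 0], [2, 2, 2]].
Solving (C − 2I)v = 0 gives the eigenspace spanned by (2, 0, -2).
With v_1 = 2, v = (2, 0, -2), so v_3 = -2.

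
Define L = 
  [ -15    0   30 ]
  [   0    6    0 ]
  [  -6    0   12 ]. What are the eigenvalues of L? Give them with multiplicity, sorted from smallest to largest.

Characteristic polynomial: p(λ) = λ^3 - 3λ^2 - 18λ = λ(λ - 6)(λ + 3).
Roots (with multiplicity): -3, 0, 6.

-3, 0, 6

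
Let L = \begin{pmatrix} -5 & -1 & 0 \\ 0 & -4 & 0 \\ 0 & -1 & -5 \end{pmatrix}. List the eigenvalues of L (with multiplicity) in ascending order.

-5, -5, -4

Characteristic polynomial: p(λ) = λ^3 + 14λ^2 + 65λ + 100 = (λ + 4)(λ + 5)^2.
Roots (with multiplicity): -5, -5, -4.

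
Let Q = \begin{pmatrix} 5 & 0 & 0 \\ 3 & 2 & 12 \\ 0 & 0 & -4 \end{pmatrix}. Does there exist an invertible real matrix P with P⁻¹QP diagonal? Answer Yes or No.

Characteristic polynomial: p(s) = s^3 - 3s^2 - 18s + 40 = (s - 5)(s - 2)(s + 4).
All 3 eigenvalues are distinct, so Q is diagonalizable.

Yes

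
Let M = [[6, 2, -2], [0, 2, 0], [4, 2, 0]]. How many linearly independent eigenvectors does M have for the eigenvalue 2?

M − 2I = [[4, 2, -2], [0, 0, 0], [4, 2, -2]].
This matrix has rank 1, so its null space has dimension 3 − 1 = 2.

2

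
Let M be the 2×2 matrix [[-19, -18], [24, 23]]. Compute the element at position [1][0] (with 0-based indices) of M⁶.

62496

Characteristic polynomial: μ^2 - 4μ - 5 = (μ - 5)(μ + 1), so the eigenvalues are -1, 5.
μ=5: eigenvector (-3, 4).
μ=-1: eigenvector (1, -1).
P = [[-3, 1], [4, -1]], D = diag(5, -1), P⁻¹ = [[1, 1], [4, 3]].
M⁶ = P·diag(15625, 1)·P⁻¹ = [[-46871, -46872], [62496, 62497]].
The requested entry is 62496.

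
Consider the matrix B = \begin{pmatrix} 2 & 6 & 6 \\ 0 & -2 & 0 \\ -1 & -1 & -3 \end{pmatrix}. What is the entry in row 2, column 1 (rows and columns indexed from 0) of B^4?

Characteristic polynomial: μ^3 + 3μ^2 + 2μ = μ(μ + 1)(μ + 2), so the eigenvalues are -2, -1, 0.
μ=-1: eigenvector (-2, 0, 1).
μ=-2: eigenvector (0, 1, -1).
μ=0: eigenvector (3, 0, -1).
P = [[-2, 0, 3], [0, 1, 0], [1, -1, -1]], D = diag(-1, -2, 0), P⁻¹ = [[1, 3, 3], [0, 1, 0], [1, 2, 2]].
B⁴ = P·diag(1, 16, 0)·P⁻¹ = [[-2, -6, -6], [0, 16, 0], [1, -13, 3]].
The requested entry is -13.

-13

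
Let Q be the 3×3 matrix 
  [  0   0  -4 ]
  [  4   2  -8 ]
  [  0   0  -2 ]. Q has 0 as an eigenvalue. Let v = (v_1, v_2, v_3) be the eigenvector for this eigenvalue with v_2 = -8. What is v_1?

4

Q = [[0, 0, -4], [4, 2, -8], [0, 0, -2]].
Solving (Q)v = 0 gives the eigenspace spanned by (4, -8, 0).
With v_2 = -8, v = (4, -8, 0), so v_1 = 4.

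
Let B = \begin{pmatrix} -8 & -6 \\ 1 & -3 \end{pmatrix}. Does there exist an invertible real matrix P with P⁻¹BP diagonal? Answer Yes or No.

Characteristic polynomial: p(μ) = μ^2 + 11μ + 30 = (μ + 5)(μ + 6).
All 2 eigenvalues are distinct, so B is diagonalizable.

Yes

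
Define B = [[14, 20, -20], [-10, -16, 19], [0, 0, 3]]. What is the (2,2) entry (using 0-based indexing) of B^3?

27

Characteristic polynomial: t^3 - t^2 - 30t + 72 = (t - 4)(t - 3)(t + 6), so the eigenvalues are -6, 3, 4.
t=-6: eigenvector (-1, 1, 0).
t=3: eigenvector (0, 1, 1).
t=4: eigenvector (-2, 1, 0).
P = [[-1, 0, -2], [1, 1, 1], [0, 1, 0]], D = diag(-6, 3, 4), P⁻¹ = [[1, 2, -2], [0, 0, 1], [-1, -1, 1]].
B³ = P·diag(-216, 27, 64)·P⁻¹ = [[344, 560, -560], [-280, -496, 523], [0, 0, 27]].
The requested entry is 27.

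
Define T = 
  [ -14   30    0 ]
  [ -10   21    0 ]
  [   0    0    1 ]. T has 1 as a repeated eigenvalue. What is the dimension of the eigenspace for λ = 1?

T − 1I = [[-15, 30, 0], [-10, 20, 0], [0, 0, 0]].
This matrix has rank 1, so its null space has dimension 3 − 1 = 2.

2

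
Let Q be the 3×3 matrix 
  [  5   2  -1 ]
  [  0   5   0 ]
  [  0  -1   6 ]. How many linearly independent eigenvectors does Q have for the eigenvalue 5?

1

Q − 5I = [[0, 2, -1], [0, 0, 0], [0, -1, 1]].
This matrix has rank 2, so its null space has dimension 3 − 2 = 1.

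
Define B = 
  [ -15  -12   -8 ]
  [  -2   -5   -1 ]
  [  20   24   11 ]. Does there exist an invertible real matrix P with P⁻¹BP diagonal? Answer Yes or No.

No

Characteristic polynomial: p(s) = s^3 + 9s^2 + 15s - 25 = (s - 1)(s + 5)^2.
s = -5 has algebraic multiplicity 2; rank(B + 5I) = 2, so geometric multiplicity = 1.
Geometric multiplicity < algebraic multiplicity, so B is not diagonalizable.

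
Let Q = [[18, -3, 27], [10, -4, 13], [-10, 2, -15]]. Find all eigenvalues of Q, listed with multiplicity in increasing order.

Characteristic polynomial: p(s) = s^3 + s^2 - 8s - 12 = (s - 3)(s + 2)^2.
Roots (with multiplicity): -2, -2, 3.

-2, -2, 3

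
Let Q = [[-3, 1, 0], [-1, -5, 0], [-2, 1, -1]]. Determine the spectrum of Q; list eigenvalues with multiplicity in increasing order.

-4, -4, -1

Characteristic polynomial: p(s) = s^3 + 9s^2 + 24s + 16 = (s + 1)(s + 4)^2.
Roots (with multiplicity): -4, -4, -1.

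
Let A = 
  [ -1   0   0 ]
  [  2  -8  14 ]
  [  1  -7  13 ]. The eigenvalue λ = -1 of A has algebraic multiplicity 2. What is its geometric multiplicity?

1

A + 1I = [[0, 0, 0], [2, -7, 14], [1, -7, 14]].
This matrix has rank 2, so its null space has dimension 3 − 2 = 1.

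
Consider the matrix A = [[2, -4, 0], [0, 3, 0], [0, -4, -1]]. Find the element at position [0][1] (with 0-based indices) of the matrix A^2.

Characteristic polynomial: r^3 - 4r^2 + r + 6 = (r - 3)(r - 2)(r + 1), so the eigenvalues are -1, 2, 3.
r=3: eigenvector (-4, 1, -1).
r=2: eigenvector (1, 0, 0).
r=-1: eigenvector (0, 0, 1).
P = [[-4, 1, 0], [1, 0, 0], [-1, 0, 1]], D = diag(3, 2, -1), P⁻¹ = [[0, 1, 0], [1, 4, 0], [0, 1, 1]].
A² = P·diag(9, 4, 1)·P⁻¹ = [[4, -20, 0], [0, 9, 0], [0, -8, 1]].
The requested entry is -20.

-20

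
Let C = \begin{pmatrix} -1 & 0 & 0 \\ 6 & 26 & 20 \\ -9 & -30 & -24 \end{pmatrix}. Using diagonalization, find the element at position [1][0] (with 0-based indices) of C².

-30

Characteristic polynomial: r^3 - r^2 - 26r - 24 = (r - 6)(r + 1)(r + 4), so the eigenvalues are -4, -1, 6.
r=-1: eigenvector (1, 2, -3).
r=-4: eigenvector (0, -2, 3).
r=6: eigenvector (0, -1, 1).
P = [[1, 0, 0], [2, -2, -1], [-3, 3, 1]], D = diag(-1, -4, 6), P⁻¹ = [[1, 0, 0], [1, 1, 1], [0, -3, -2]].
C² = P·diag(1, 16, 36)·P⁻¹ = [[1, 0, 0], [-30, 76, 40], [45, -60, -24]].
The requested entry is -30.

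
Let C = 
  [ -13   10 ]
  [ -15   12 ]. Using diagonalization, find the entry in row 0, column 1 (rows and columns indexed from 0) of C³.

70

Characteristic polynomial: λ^2 + λ - 6 = (λ - 2)(λ + 3), so the eigenvalues are -3, 2.
λ=-3: eigenvector (1, 1).
λ=2: eigenvector (-2, -3).
P = [[1, -2], [1, -3]], D = diag(-3, 2), P⁻¹ = [[3, -2], [1, -1]].
C³ = P·diag(-27, 8)·P⁻¹ = [[-97, 70], [-105, 78]].
The requested entry is 70.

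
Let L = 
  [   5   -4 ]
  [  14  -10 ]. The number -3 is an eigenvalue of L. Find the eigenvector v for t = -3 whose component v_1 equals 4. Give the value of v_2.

L + 3I = [[8, -4], [14, -7]].
Solving (L + 3I)v = 0 gives the eigenspace spanned by (4, 8).
With v_1 = 4, v = (4, 8), so v_2 = 8.

8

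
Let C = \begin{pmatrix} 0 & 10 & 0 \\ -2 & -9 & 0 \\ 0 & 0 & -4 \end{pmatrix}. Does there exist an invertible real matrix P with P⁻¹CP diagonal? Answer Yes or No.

Characteristic polynomial: p(t) = t^3 + 13t^2 + 56t + 80 = (t + 4)^2(t + 5).
t = -4 has algebraic multiplicity 2; rank(C + 4I) = 1, so geometric multiplicity = 2.
Every eigenvalue has geometric = algebraic multiplicity, so C is diagonalizable.

Yes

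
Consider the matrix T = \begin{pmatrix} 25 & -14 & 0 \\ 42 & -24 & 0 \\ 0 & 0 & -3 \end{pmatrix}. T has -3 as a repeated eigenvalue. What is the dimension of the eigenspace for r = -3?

T + 3I = [[28, -14, 0], [42, -21, 0], [0, 0, 0]].
This matrix has rank 1, so its null space has dimension 3 − 1 = 2.

2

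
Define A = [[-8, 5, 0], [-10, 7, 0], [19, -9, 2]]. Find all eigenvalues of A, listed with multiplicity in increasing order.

Characteristic polynomial: p(t) = t^3 - t^2 - 8t + 12 = (t - 2)^2(t + 3).
Roots (with multiplicity): -3, 2, 2.

-3, 2, 2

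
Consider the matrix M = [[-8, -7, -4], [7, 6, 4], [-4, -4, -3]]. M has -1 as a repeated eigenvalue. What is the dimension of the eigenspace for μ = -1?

M + 1I = [[-7, -7, -4], [7, 7, 4], [-4, -4, -2]].
This matrix has rank 2, so its null space has dimension 3 − 2 = 1.

1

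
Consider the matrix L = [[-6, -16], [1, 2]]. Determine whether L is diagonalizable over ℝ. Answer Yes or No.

No

Characteristic polynomial: p(t) = t^2 + 4t + 4 = (t + 2)^2.
t = -2 has algebraic multiplicity 2; rank(L + 2I) = 1, so geometric multiplicity = 1.
Geometric multiplicity < algebraic multiplicity, so L is not diagonalizable.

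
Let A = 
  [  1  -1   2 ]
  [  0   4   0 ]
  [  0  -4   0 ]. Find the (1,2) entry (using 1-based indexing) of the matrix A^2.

-13

Characteristic polynomial: r^3 - 5r^2 + 4r = r(r - 4)(r - 1), so the eigenvalues are 0, 1, 4.
r=1: eigenvector (1, 0, 0).
r=4: eigenvector (-1, 1, -1).
r=0: eigenvector (-2, 0, 1).
P = [[1, -1, -2], [0, 1, 0], [0, -1, 1]], D = diag(1, 4, 0), P⁻¹ = [[1, 3, 2], [0, 1, 0], [0, 1, 1]].
A² = P·diag(1, 16, 0)·P⁻¹ = [[1, -13, 2], [0, 16, 0], [0, -16, 0]].
The requested entry is -13.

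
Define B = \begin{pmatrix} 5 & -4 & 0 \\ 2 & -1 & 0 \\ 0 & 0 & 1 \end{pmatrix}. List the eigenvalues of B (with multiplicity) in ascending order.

1, 1, 3

Characteristic polynomial: p(s) = s^3 - 5s^2 + 7s - 3 = (s - 3)(s - 1)^2.
Roots (with multiplicity): 1, 1, 3.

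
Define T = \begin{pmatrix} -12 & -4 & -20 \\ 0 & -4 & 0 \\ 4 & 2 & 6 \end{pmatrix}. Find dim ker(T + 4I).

2

T + 4I = [[-8, -4, -20], [0, 0, 0], [4, 2, 10]].
This matrix has rank 1, so its null space has dimension 3 − 1 = 2.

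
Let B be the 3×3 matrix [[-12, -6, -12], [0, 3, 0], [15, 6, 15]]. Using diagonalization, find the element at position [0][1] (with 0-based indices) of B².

-18

Characteristic polynomial: μ^3 - 6μ^2 + 9μ = μ(μ - 3)^2, so the eigenvalues are 0, 3, 3.
μ=0: eigenvector (1, 0, -1).
μ=3: eigenvector (-2, 1, 2).
μ=3: eigenvector (0, -2, 1).
P = [[1, -2, 0], [0, 1, -2], [-1, 2, 1]], D = diag(0, 3, 3), P⁻¹ = [[5, 2, 4], [2, 1, 2], [1, 0, 1]].
B² = P·diag(0, 9, 9)·P⁻¹ = [[-36, -18, -36], [0, 9, 0], [45, 18, 45]].
The requested entry is -18.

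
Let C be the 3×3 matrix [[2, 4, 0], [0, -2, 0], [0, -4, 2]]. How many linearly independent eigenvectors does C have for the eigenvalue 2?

2

C − 2I = [[0, 4, 0], [0, -4, 0], [0, -4, 0]].
This matrix has rank 1, so its null space has dimension 3 − 1 = 2.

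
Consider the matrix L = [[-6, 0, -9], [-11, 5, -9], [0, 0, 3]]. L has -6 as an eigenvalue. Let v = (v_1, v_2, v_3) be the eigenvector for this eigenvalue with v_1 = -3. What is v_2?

L + 6I = [[0, 0, -9], [-11, 11, -9], [0, 0, 9]].
Solving (L + 6I)v = 0 gives the eigenspace spanned by (-3, -3, 0).
With v_1 = -3, v = (-3, -3, 0), so v_2 = -3.

-3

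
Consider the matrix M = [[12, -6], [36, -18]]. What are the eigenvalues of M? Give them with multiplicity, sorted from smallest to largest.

-6, 0

Characteristic polynomial: p(t) = t^2 + 6t = t(t + 6).
Roots (with multiplicity): -6, 0.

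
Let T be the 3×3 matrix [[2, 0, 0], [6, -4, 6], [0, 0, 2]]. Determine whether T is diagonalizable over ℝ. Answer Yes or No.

Yes

Characteristic polynomial: p(μ) = μ^3 - 12μ + 16 = (μ - 2)^2(μ + 4).
μ = 2 has algebraic multiplicity 2; rank(T − 2I) = 1, so geometric multiplicity = 2.
Every eigenvalue has geometric = algebraic multiplicity, so T is diagonalizable.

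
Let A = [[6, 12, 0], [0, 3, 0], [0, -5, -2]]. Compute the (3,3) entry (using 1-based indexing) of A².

Characteristic polynomial: μ^3 - 7μ^2 + 36 = (μ - 6)(μ - 3)(μ + 2), so the eigenvalues are -2, 3, 6.
μ=6: eigenvector (1, 0, 0).
μ=3: eigenvector (-4, 1, -1).
μ=-2: eigenvector (0, 0, 1).
P = [[1, -4, 0], [0, 1, 0], [0, -1, 1]], D = diag(6, 3, -2), P⁻¹ = [[1, 4, 0], [0, 1, 0], [0, 1, 1]].
A² = P·diag(36, 9, 4)·P⁻¹ = [[36, 108, 0], [0, 9, 0], [0, -5, 4]].
The requested entry is 4.

4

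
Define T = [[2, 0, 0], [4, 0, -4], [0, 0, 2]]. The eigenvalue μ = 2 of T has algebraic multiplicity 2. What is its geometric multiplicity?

T − 2I = [[0, 0, 0], [4, -2, -4], [0, 0, 0]].
This matrix has rank 1, so its null space has dimension 3 − 1 = 2.

2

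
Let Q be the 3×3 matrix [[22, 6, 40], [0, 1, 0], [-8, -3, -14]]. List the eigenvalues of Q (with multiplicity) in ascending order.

Characteristic polynomial: p(s) = s^3 - 9s^2 + 20s - 12 = (s - 6)(s - 2)(s - 1).
Roots (with multiplicity): 1, 2, 6.

1, 2, 6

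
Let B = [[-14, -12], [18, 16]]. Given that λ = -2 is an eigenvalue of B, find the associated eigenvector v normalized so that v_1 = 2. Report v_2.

-2

B + 2I = [[-12, -12], [18, 18]].
Solving (B + 2I)v = 0 gives the eigenspace spanned by (2, -2).
With v_1 = 2, v = (2, -2), so v_2 = -2.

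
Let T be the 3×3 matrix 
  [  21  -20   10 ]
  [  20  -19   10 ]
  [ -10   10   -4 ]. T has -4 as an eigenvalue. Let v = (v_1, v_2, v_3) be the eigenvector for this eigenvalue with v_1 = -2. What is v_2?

T + 4I = [[25, -20, 10], [20, -15, 10], [-10, 10, 0]].
Solving (T + 4I)v = 0 gives the eigenspace spanned by (-2, -2, 1).
With v_1 = -2, v = (-2, -2, 1), so v_2 = -2.

-2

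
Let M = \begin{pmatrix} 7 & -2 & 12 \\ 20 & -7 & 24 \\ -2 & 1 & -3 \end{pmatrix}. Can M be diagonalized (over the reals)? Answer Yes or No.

No

Characteristic polynomial: p(μ) = μ^3 + 3μ^2 - 9μ - 27 = (μ - 3)(μ + 3)^2.
μ = -3 has algebraic multiplicity 2; rank(M + 3I) = 2, so geometric multiplicity = 1.
Geometric multiplicity < algebraic multiplicity, so M is not diagonalizable.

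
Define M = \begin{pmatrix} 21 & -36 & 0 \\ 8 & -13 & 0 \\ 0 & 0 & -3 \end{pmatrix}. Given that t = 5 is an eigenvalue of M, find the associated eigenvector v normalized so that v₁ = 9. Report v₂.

4

M − 5I = [[16, -36, 0], [8, -18, 0], [0, 0, -8]].
Solving (M − 5I)v = 0 gives the eigenspace spanned by (9, 4, 0).
With v₁ = 9, v = (9, 4, 0), so v₂ = 4.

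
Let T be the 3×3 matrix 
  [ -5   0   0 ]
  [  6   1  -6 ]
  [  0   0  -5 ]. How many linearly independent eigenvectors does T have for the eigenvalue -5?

2

T + 5I = [[0, 0, 0], [6, 6, -6], [0, 0, 0]].
This matrix has rank 1, so its null space has dimension 3 − 1 = 2.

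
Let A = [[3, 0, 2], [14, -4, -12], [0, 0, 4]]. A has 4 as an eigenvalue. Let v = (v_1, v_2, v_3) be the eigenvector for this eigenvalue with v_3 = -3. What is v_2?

-6

A − 4I = [[-1, 0, 2], [14, -8, -12], [0, 0, 0]].
Solving (A − 4I)v = 0 gives the eigenspace spanned by (-6, -6, -3).
With v_3 = -3, v = (-6, -6, -3), so v_2 = -6.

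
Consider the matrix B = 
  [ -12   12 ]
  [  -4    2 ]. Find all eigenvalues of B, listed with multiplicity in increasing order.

-6, -4

Characteristic polynomial: p(λ) = λ^2 + 10λ + 24 = (λ + 4)(λ + 6).
Roots (with multiplicity): -6, -4.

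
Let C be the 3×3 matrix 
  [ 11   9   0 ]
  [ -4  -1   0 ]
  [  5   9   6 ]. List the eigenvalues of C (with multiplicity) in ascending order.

Characteristic polynomial: p(μ) = μ^3 - 16μ^2 + 85μ - 150 = (μ - 6)(μ - 5)^2.
Roots (with multiplicity): 5, 5, 6.

5, 5, 6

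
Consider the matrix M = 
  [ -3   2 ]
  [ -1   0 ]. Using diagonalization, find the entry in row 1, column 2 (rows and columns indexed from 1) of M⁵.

62

Characteristic polynomial: λ^2 + 3λ + 2 = (λ + 1)(λ + 2), so the eigenvalues are -2, -1.
λ=-1: eigenvector (1, 1).
λ=-2: eigenvector (-2, -1).
P = [[1, -2], [1, -1]], D = diag(-1, -2), P⁻¹ = [[-1, 2], [-1, 1]].
M⁵ = P·diag(-1, -32)·P⁻¹ = [[-63, 62], [-31, 30]].
The requested entry is 62.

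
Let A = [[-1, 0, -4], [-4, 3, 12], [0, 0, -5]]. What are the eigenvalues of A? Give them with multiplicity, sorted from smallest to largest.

-5, -1, 3

Characteristic polynomial: p(λ) = λ^3 + 3λ^2 - 13λ - 15 = (λ - 3)(λ + 1)(λ + 5).
Roots (with multiplicity): -5, -1, 3.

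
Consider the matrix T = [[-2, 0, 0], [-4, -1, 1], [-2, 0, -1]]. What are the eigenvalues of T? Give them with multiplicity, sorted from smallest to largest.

-2, -1, -1

Characteristic polynomial: p(μ) = μ^3 + 4μ^2 + 5μ + 2 = (μ + 1)^2(μ + 2).
Roots (with multiplicity): -2, -1, -1.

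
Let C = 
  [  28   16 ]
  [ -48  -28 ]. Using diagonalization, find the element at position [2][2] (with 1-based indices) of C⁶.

Characteristic polynomial: λ^2 - 16 = (λ - 4)(λ + 4), so the eigenvalues are -4, 4.
λ=4: eigenvector (2, -3).
λ=-4: eigenvector (1, -2).
P = [[2, 1], [-3, -2]], D = diag(4, -4), P⁻¹ = [[2, 1], [-3, -2]].
C⁶ = P·diag(4096, 4096)·P⁻¹ = [[4096, 0], [0, 4096]].
The requested entry is 4096.

4096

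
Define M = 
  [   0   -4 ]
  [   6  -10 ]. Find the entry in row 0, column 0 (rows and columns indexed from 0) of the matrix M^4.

Characteristic polynomial: λ^2 + 10λ + 24 = (λ + 4)(λ + 6), so the eigenvalues are -6, -4.
λ=-4: eigenvector (1, 1).
λ=-6: eigenvector (-2, -3).
P = [[1, -2], [1, -3]], D = diag(-4, -6), P⁻¹ = [[3, -2], [1, -1]].
M⁴ = P·diag(256, 1296)·P⁻¹ = [[-1824, 2080], [-3120, 3376]].
The requested entry is -1824.

-1824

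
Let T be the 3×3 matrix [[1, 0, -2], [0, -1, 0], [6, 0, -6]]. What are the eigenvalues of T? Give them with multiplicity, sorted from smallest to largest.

Characteristic polynomial: p(μ) = μ^3 + 6μ^2 + 11μ + 6 = (μ + 1)(μ + 2)(μ + 3).
Roots (with multiplicity): -3, -2, -1.

-3, -2, -1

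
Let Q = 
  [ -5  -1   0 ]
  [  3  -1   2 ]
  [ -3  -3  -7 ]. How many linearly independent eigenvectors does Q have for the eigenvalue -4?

1

Q + 4I = [[-1, -1, 0], [3, 3, 2], [-3, -3, -3]].
This matrix has rank 2, so its null space has dimension 3 − 2 = 1.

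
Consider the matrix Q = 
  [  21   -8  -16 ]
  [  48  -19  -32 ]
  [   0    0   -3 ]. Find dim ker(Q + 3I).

2

Q + 3I = [[24, -8, -16], [48, -16, -32], [0, 0, 0]].
This matrix has rank 1, so its null space has dimension 3 − 1 = 2.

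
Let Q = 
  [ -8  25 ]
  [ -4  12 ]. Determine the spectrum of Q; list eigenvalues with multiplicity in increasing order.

Characteristic polynomial: p(μ) = μ^2 - 4μ + 4 = (μ - 2)^2.
Roots (with multiplicity): 2, 2.

2, 2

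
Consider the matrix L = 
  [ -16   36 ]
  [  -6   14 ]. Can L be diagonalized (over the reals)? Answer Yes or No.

Yes

Characteristic polynomial: p(μ) = μ^2 + 2μ - 8 = (μ - 2)(μ + 4).
All 2 eigenvalues are distinct, so L is diagonalizable.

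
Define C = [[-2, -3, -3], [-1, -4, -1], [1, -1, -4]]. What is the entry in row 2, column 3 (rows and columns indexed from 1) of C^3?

Characteristic polynomial: r^3 + 10r^2 + 31r + 30 = (r + 2)(r + 3)(r + 5), so the eigenvalues are -5, -3, -2.
r=-3: eigenvector (0, 1, -1).
r=-2: eigenvector (1, -1, 1).
r=-5: eigenvector (1, 1, 0).
P = [[0, 1, 1], [1, -1, 1], [-1, 1, 0]], D = diag(-3, -2, -5), P⁻¹ = [[1, -1, -2], [1, -1, -1], [0, 1, 1]].
C³ = P·diag(-27, -8, -125)·P⁻¹ = [[-8, -117, -117], [-19, -106, -79], [19, -19, -46]].
The requested entry is -79.

-79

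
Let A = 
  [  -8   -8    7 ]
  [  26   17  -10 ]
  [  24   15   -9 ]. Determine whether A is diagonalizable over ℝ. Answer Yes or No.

No

Characteristic polynomial: p(s) = s^3 - 27s + 54 = (s - 3)^2(s + 6).
s = 3 has algebraic multiplicity 2; rank(A − 3I) = 2, so geometric multiplicity = 1.
Geometric multiplicity < algebraic multiplicity, so A is not diagonalizable.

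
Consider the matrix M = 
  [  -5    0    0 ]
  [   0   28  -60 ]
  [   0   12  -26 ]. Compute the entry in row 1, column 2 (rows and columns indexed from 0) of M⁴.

Characteristic polynomial: λ^3 + 3λ^2 - 18λ - 40 = (λ - 4)(λ + 2)(λ + 5), so the eigenvalues are -5, -2, 4.
λ=4: eigenvector (0, 5, 2).
λ=-5: eigenvector (1, 0, 0).
λ=-2: eigenvector (0, 2, 1).
P = [[0, 1, 0], [5, 0, 2], [2, 0, 1]], D = diag(4, -5, -2), P⁻¹ = [[0, 1, -2], [1, 0, 0], [0, -2, 5]].
M⁴ = P·diag(256, 625, 16)·P⁻¹ = [[625, 0, 0], [0, 1216, -2400], [0, 480, -944]].
The requested entry is -2400.

-2400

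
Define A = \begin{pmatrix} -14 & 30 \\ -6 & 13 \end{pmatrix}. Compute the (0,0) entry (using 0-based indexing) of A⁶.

316

Characteristic polynomial: s^2 + s - 2 = (s - 1)(s + 2), so the eigenvalues are -2, 1.
s=-2: eigenvector (5, 2).
s=1: eigenvector (-2, -1).
P = [[5, -2], [2, -1]], D = diag(-2, 1), P⁻¹ = [[1, -2], [2, -5]].
A⁶ = P·diag(64, 1)·P⁻¹ = [[316, -630], [126, -251]].
The requested entry is 316.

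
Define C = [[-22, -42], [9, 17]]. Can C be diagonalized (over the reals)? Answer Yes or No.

Yes

Characteristic polynomial: p(μ) = μ^2 + 5μ + 4 = (μ + 1)(μ + 4).
All 2 eigenvalues are distinct, so C is diagonalizable.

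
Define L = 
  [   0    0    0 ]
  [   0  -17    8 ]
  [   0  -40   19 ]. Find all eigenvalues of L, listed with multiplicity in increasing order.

Characteristic polynomial: p(t) = t^3 - 2t^2 - 3t = t(t - 3)(t + 1).
Roots (with multiplicity): -1, 0, 3.

-1, 0, 3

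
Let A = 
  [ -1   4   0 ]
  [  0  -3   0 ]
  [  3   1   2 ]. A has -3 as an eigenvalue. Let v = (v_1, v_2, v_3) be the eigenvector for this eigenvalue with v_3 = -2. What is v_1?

4

A + 3I = [[2, 4, 0], [0, 0, 0], [3, 1, 5]].
Solving (A + 3I)v = 0 gives the eigenspace spanned by (4, -2, -2).
With v_3 = -2, v = (4, -2, -2), so v_1 = 4.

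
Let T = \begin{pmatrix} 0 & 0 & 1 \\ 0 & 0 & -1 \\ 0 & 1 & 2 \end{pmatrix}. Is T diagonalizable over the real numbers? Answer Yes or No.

Characteristic polynomial: p(λ) = λ^3 - 2λ^2 + λ = λ(λ - 1)^2.
λ = 1 has algebraic multiplicity 2; rank(T − 1I) = 2, so geometric multiplicity = 1.
Geometric multiplicity < algebraic multiplicity, so T is not diagonalizable.

No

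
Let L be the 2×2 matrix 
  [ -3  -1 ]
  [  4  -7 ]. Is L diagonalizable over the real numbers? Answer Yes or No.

No

Characteristic polynomial: p(λ) = λ^2 + 10λ + 25 = (λ + 5)^2.
λ = -5 has algebraic multiplicity 2; rank(L + 5I) = 1, so geometric multiplicity = 1.
Geometric multiplicity < algebraic multiplicity, so L is not diagonalizable.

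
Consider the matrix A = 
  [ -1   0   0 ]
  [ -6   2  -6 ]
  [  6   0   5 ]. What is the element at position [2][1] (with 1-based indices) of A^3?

Characteristic polynomial: μ^3 - 6μ^2 + 3μ + 10 = (μ - 5)(μ - 2)(μ + 1), so the eigenvalues are -1, 2, 5.
μ=-1: eigenvector (1, 0, -1).
μ=2: eigenvector (0, 1, 0).
μ=5: eigenvector (0, -2, 1).
P = [[1, 0, 0], [0, 1, -2], [-1, 0, 1]], D = diag(-1, 2, 5), P⁻¹ = [[1, 0, 0], [2, 1, 2], [1, 0, 1]].
A³ = P·diag(-1, 8, 125)·P⁻¹ = [[-1, 0, 0], [-234, 8, -234], [126, 0, 125]].
The requested entry is -234.

-234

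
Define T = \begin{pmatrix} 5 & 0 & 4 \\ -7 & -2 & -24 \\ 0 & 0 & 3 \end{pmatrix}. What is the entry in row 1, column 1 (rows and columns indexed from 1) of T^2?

Characteristic polynomial: μ^3 - 6μ^2 - μ + 30 = (μ - 5)(μ - 3)(μ + 2), so the eigenvalues are -2, 3, 5.
μ=3: eigenvector (-2, -2, 1).
μ=-2: eigenvector (0, 1, 0).
μ=5: eigenvector (1, -1, 0).
P = [[-2, 0, 1], [-2, 1, -1], [1, 0, 0]], D = diag(3, -2, 5), P⁻¹ = [[0, 0, 1], [1, 1, 4], [1, 0, 2]].
T² = P·diag(9, 4, 25)·P⁻¹ = [[25, 0, 32], [-21, 4, -52], [0, 0, 9]].
The requested entry is 25.

25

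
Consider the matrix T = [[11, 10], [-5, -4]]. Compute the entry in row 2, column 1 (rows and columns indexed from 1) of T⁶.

Characteristic polynomial: s^2 - 7s + 6 = (s - 6)(s - 1), so the eigenvalues are 1, 6.
s=1: eigenvector (-1, 1).
s=6: eigenvector (-2, 1).
P = [[-1, -2], [1, 1]], D = diag(1, 6), P⁻¹ = [[1, 2], [-1, -1]].
T⁶ = P·diag(1, 46656)·P⁻¹ = [[93311, 93310], [-46655, -46654]].
The requested entry is -46655.

-46655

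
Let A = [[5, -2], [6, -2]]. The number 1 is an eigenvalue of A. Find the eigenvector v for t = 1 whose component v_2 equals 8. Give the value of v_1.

4

A − 1I = [[4, -2], [6, -3]].
Solving (A − 1I)v = 0 gives the eigenspace spanned by (4, 8).
With v_2 = 8, v = (4, 8), so v_1 = 4.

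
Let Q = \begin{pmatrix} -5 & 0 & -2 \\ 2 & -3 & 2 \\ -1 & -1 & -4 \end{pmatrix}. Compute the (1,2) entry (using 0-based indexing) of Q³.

Characteristic polynomial: t^3 + 12t^2 + 47t + 60 = (t + 3)(t + 4)(t + 5), so the eigenvalues are -5, -4, -3.
t=-3: eigenvector (1, 0, -1).
t=-4: eigenvector (-2, 2, 1).
t=-5: eigenvector (1, -1, 0).
P = [[1, -2, 1], [0, 2, -1], [-1, 1, 0]], D = diag(-3, -4, -5), P⁻¹ = [[1, 1, 0], [1, 1, 1], [2, 1, 2]].
Q³ = P·diag(-27, -64, -125)·P⁻¹ = [[-149, -24, -122], [122, -3, 122], [-37, -37, -64]].
The requested entry is 122.

122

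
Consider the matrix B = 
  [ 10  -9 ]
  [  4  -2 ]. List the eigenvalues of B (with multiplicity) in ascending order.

4, 4

Characteristic polynomial: p(s) = s^2 - 8s + 16 = (s - 4)^2.
Roots (with multiplicity): 4, 4.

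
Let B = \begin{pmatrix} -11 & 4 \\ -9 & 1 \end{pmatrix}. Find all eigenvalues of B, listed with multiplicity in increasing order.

-5, -5

Characteristic polynomial: p(r) = r^2 + 10r + 25 = (r + 5)^2.
Roots (with multiplicity): -5, -5.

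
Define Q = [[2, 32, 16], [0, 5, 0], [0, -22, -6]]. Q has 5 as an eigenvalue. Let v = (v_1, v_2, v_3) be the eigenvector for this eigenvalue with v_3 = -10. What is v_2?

5

Q − 5I = [[-3, 32, 16], [0, 0, 0], [0, -22, -11]].
Solving (Q − 5I)v = 0 gives the eigenspace spanned by (0, 5, -10).
With v_3 = -10, v = (0, 5, -10), so v_2 = 5.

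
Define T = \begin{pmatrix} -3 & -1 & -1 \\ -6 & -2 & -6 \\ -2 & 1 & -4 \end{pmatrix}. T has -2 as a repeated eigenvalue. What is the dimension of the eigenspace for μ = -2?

1

T + 2I = [[-1, -1, -1], [-6, 0, -6], [-2, 1, -2]].
This matrix has rank 2, so its null space has dimension 3 − 2 = 1.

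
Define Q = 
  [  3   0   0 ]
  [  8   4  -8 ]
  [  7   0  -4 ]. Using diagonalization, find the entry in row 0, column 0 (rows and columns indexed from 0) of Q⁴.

Characteristic polynomial: μ^3 - 3μ^2 - 16μ + 48 = (μ - 4)(μ - 3)(μ + 4), so the eigenvalues are -4, 3, 4.
μ=-4: eigenvector (0, -1, -1).
μ=4: eigenvector (0, 1, 0).
μ=3: eigenvector (1, 0, 1).
P = [[0, 0, 1], [-1, 1, 0], [-1, 0, 1]], D = diag(-4, 4, 3), P⁻¹ = [[1, 0, -1], [1, 1, -1], [1, 0, 0]].
Q⁴ = P·diag(256, 256, 81)·P⁻¹ = [[81, 0, 0], [0, 256, 0], [-175, 0, 256]].
The requested entry is 81.

81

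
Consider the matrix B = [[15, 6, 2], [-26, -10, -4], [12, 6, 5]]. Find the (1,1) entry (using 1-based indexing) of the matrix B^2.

93

Characteristic polynomial: λ^3 - 10λ^2 + 31λ - 30 = (λ - 5)(λ - 3)(λ - 2), so the eigenvalues are 2, 3, 5.
λ=3: eigenvector (1, -2, 0).
λ=2: eigenvector (-2, 5, -2).
λ=5: eigenvector (1, -2, 1).
P = [[1, -2, 1], [-2, 5, -2], [0, -2, 1]], D = diag(3, 2, 5), P⁻¹ = [[1, 0, -1], [2, 1, 0], [4, 2, 1]].
B² = P·diag(9, 4, 25)·P⁻¹ = [[93, 42, 16], [-178, -80, -32], [84, 42, 25]].
The requested entry is 93.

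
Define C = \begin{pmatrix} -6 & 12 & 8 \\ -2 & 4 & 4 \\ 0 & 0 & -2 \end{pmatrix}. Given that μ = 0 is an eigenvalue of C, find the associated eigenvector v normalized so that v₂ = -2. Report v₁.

C = [[-6, 12, 8], [-2, 4, 4], [0, 0, -2]].
Solving (C)v = 0 gives the eigenspace spanned by (-4, -2, 0).
With v₂ = -2, v = (-4, -2, 0), so v₁ = -4.

-4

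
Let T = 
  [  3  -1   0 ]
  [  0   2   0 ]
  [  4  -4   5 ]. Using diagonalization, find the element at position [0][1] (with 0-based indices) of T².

Characteristic polynomial: s^3 - 10s^2 + 31s - 30 = (s - 5)(s - 3)(s - 2), so the eigenvalues are 2, 3, 5.
s=3: eigenvector (1, 0, -2).
s=2: eigenvector (1, 1, 0).
s=5: eigenvector (0, 0, 1).
P = [[1, 1, 0], [0, 1, 0], [-2, 0, 1]], D = diag(3, 2, 5), P⁻¹ = [[1, -1, 0], [0, 1, 0], [2, -2, 1]].
T² = P·diag(9, 4, 25)·P⁻¹ = [[9, -5, 0], [0, 4, 0], [32, -32, 25]].
The requested entry is -5.

-5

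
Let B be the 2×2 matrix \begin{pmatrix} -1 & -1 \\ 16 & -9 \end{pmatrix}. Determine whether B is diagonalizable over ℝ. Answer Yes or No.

Characteristic polynomial: p(s) = s^2 + 10s + 25 = (s + 5)^2.
s = -5 has algebraic multiplicity 2; rank(B + 5I) = 1, so geometric multiplicity = 1.
Geometric multiplicity < algebraic multiplicity, so B is not diagonalizable.

No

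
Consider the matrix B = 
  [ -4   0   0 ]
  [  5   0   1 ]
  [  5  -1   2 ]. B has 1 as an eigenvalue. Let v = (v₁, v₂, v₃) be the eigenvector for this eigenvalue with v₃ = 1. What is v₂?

B − 1I = [[-5, 0, 0], [5, -1, 1], [5, -1, 1]].
Solving (B − 1I)v = 0 gives the eigenspace spanned by (0, 1, 1).
With v₃ = 1, v = (0, 1, 1), so v₂ = 1.

1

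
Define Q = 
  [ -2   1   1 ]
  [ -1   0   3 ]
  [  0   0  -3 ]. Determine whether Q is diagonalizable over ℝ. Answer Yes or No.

Characteristic polynomial: p(μ) = μ^3 + 5μ^2 + 7μ + 3 = (μ + 1)^2(μ + 3).
μ = -1 has algebraic multiplicity 2; rank(Q + 1I) = 2, so geometric multiplicity = 1.
Geometric multiplicity < algebraic multiplicity, so Q is not diagonalizable.

No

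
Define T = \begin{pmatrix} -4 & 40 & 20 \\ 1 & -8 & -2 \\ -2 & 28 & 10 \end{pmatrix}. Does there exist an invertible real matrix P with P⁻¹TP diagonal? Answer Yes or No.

No

Characteristic polynomial: p(s) = s^3 + 2s^2 - 32s - 96 = (s - 6)(s + 4)^2.
s = -4 has algebraic multiplicity 2; rank(T + 4I) = 2, so geometric multiplicity = 1.
Geometric multiplicity < algebraic multiplicity, so T is not diagonalizable.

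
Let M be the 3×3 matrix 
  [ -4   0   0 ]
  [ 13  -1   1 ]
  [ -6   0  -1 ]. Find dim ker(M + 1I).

M + 1I = [[-3, 0, 0], [13, 0, 1], [-6, 0, 0]].
This matrix has rank 2, so its null space has dimension 3 − 2 = 1.

1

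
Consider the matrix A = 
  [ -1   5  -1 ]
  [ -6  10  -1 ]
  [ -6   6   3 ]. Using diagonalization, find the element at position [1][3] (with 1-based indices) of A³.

-37

Characteristic polynomial: μ^3 - 12μ^2 + 47μ - 60 = (μ - 5)(μ - 4)(μ - 3), so the eigenvalues are 3, 4, 5.
μ=5: eigenvector (-2, -3, -3).
μ=4: eigenvector (1, 1, 0).
μ=3: eigenvector (1, 1, 1).
P = [[-2, 1, 1], [-3, 1, 1], [-3, 0, 1]], D = diag(5, 4, 3), P⁻¹ = [[1, -1, 0], [0, 1, -1], [3, -3, 1]].
A³ = P·diag(125, 64, 27)·P⁻¹ = [[-169, 233, -37], [-294, 358, -37], [-294, 294, 27]].
The requested entry is -37.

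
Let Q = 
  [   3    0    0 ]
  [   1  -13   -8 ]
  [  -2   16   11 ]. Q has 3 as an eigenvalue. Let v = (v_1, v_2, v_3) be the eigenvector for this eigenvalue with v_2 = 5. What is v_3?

-10

Q − 3I = [[0, 0, 0], [1, -16, -8], [-2, 16, 8]].
Solving (Q − 3I)v = 0 gives the eigenspace spanned by (0, 5, -10).
With v_2 = 5, v = (0, 5, -10), so v_3 = -10.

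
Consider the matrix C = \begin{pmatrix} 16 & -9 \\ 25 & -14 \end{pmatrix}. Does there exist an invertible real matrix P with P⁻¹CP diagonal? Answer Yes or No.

No

Characteristic polynomial: p(s) = s^2 - 2s + 1 = (s - 1)^2.
s = 1 has algebraic multiplicity 2; rank(C − 1I) = 1, so geometric multiplicity = 1.
Geometric multiplicity < algebraic multiplicity, so C is not diagonalizable.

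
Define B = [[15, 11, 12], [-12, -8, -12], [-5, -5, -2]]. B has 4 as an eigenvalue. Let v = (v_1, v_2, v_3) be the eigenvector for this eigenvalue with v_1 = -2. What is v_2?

B − 4I = [[11, 11, 12], [-12, -12, -12], [-5, -5, -6]].
Solving (B − 4I)v = 0 gives the eigenspace spanned by (-2, 2, 0).
With v_1 = -2, v = (-2, 2, 0), so v_2 = 2.

2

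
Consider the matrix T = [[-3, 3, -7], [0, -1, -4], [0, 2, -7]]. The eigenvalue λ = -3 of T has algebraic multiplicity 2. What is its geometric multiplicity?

T + 3I = [[0, 3, -7], [0, 2, -4], [0, 2, -4]].
This matrix has rank 2, so its null space has dimension 3 − 2 = 1.

1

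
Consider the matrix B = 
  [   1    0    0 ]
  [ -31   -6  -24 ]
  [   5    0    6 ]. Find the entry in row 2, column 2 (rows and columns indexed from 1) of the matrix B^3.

Characteristic polynomial: t^3 - t^2 - 36t + 36 = (t - 6)(t - 1)(t + 6), so the eigenvalues are -6, 1, 6.
t=1: eigenvector (1, -1, -1).
t=6: eigenvector (0, -2, 1).
t=-6: eigenvector (0, 1, 0).
P = [[1, 0, 0], [-1, -2, 1], [-1, 1, 0]], D = diag(1, 6, -6), P⁻¹ = [[1, 0, 0], [1, 0, 1], [3, 1, 2]].
B³ = P·diag(1, 216, -216)·P⁻¹ = [[1, 0, 0], [-1081, -216, -864], [215, 0, 216]].
The requested entry is -216.

-216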